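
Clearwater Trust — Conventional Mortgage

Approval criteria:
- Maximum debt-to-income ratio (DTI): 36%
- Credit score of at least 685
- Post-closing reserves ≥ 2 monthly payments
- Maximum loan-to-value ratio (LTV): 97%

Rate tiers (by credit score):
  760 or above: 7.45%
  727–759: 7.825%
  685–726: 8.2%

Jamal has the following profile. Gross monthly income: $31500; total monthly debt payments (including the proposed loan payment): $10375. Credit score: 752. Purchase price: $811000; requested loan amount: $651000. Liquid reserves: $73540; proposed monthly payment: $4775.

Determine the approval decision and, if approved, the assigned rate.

Credit score 752 ≥ 685 (meets minimum)
Loan-to-value = 651,000/811,000 = 80.3% — pass (97% max)
Liquid reserves cover 73,540/4,775 = 15.4 months — ≥ 2 required
Debt-to-income = 10,375/31,500 = 32.9% — meets 36% limit
All requirements met. Score 752 falls in the 727–759 tier → 7.825%.

Approved at 7.825%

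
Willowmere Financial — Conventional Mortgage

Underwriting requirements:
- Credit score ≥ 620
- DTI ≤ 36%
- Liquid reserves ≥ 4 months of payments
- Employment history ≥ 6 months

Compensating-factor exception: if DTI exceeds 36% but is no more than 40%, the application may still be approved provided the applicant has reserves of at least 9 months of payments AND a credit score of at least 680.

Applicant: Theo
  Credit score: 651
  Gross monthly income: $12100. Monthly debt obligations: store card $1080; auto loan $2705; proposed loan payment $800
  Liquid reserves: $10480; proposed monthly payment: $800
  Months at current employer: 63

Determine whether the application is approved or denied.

Credit score 651 ≥ 620 (meets base)
Total debts = (1,080 + 2,705 + 800) = 4,585. DTI: 4,585 ÷ 12,100 = 37.9%, over the 36% base limit.
Reserves: 10,480 ÷ 800 = 13.1 months (meets 4-month minimum)
Employment 63 ≥ 6 months
DTI 37.9% is within the 36%–40% exception band; checking compensating factors.
Reserves 13.1 ≥ 9 months; credit score 651 < 680.
Compensating-factor requirement not fully met.

Denied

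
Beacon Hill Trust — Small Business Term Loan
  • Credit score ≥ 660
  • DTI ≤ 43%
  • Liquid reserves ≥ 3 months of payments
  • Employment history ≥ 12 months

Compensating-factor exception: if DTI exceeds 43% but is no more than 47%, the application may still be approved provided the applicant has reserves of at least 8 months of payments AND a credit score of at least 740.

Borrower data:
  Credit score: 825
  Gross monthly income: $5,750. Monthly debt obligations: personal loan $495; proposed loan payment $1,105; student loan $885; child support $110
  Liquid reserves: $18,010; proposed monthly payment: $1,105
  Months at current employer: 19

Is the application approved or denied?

Credit score 825 ≥ 660 (meets base)
Total debts = (495 + 1,105 + 885 + 110) = 2,595. DTI = 2,595/5,750 = 45.1% > 43% — standard DTI limit exceeded.
Liquid reserves cover 18,010/1,105 = 16.3 months — ≥ 3 required
Employment 19 ≥ 12 months
DTI 45.1% is within the 43%–47% exception band; checking compensating factors.
Reserves 16.3 ≥ 8 months; credit score 825 ≥ 740.
Both override conditions satisfied; DTI exception granted.

Approved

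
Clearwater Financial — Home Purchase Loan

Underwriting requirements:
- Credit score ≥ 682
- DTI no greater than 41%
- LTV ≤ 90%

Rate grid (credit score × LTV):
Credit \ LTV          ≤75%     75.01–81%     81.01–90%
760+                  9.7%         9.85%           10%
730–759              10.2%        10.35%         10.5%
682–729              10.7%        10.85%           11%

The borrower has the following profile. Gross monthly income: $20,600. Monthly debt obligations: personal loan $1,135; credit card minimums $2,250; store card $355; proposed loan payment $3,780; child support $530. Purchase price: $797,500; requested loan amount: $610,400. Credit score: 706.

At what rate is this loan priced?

Credit score 706 ≥ 682; Total monthly debts = (1,135 + 2,250 + 355 + 3,780 + 530) = 8,050. Debt-to-income = 8,050/20,600 = 39.1% — meets 41% limit
Loan-to-value = 610,400/797,500 = 76.5% — pass (90% max)
Row: 706 falls in 682–729. Column: 76.5% falls in 75.01–81%. Rate = 10.85%.

10.85%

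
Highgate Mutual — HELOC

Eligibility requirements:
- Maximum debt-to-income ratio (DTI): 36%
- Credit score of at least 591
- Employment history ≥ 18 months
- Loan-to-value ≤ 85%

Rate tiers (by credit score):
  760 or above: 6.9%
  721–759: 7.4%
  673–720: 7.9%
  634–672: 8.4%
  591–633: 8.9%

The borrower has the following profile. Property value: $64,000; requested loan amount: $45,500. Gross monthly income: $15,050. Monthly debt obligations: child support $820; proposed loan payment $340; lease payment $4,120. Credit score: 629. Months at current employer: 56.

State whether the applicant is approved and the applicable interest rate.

Approved at 8.9%

Credit score 629 ≥ 591 (meets minimum)
Employment 56 ≥ 18 months
Total monthly debts = (820 + 340 + 4,120) = 5,280. Debt-to-income = 5,280/15,050 = 35.1% — meets 36% limit
Loan-to-value = 45,500/64,000 = 71.1% — pass (85% max)
All requirements met. Score 629 falls in the 591–633 tier → 8.9%.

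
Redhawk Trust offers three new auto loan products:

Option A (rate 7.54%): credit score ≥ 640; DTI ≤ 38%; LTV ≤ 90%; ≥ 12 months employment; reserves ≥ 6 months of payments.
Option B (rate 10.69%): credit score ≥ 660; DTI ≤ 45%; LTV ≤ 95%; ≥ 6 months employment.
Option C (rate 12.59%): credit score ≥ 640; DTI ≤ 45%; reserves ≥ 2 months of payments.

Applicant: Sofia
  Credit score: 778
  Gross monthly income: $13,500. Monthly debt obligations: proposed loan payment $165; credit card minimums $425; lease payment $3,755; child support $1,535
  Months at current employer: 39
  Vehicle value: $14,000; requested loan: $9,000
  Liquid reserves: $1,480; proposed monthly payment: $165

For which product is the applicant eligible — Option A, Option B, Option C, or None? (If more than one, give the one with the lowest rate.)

Total debts = (165 + 425 + 3,755 + 1,535) = 5,880; DTI = 5,880/13,500 = 43.6%.
LTV = 9,000/14,000 = 64.3%.
Reserves = 1,480/165 = 9.0 months.
Option A: score 778 ≥ 640; DTI 43.6% > 38%; LTV 64.3% ≤ 90%; employment 39 ≥ 12 mo; reserves 9.0 ≥ 6 mo → does not qualify.
Option B: score 778 ≥ 660; DTI 43.6% ≤ 45%; LTV 64.3% ≤ 95%; employment 39 ≥ 6 mo → qualifies.
Option C: score 778 ≥ 640; DTI 43.6% ≤ 45%; reserves 9.0 ≥ 2 mo → qualifies.
Qualifying: Option B, Option C. Lowest rate is 10.69% → Option B.

Option B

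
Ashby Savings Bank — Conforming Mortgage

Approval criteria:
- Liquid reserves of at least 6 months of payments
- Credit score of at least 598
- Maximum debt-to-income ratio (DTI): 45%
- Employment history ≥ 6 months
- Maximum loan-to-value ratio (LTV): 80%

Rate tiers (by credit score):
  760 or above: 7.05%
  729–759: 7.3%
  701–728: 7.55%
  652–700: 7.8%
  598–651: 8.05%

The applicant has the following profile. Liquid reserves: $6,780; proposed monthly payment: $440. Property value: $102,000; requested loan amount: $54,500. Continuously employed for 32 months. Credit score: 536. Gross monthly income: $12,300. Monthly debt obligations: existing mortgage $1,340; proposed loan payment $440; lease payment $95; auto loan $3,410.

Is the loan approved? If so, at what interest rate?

Denied

Credit score 536 < 598 (below minimum)
Total monthly debts = (1,340 + 440 + 95 + 3,410) = 5,285. DTI = 5,285/12,300 = 43% ≤ 45%
Reserves = 6,780/440 = 15.4 months ≥ 6
Employment 32 ≥ 6 months
Loan-to-value = 54,500/102,000 = 53.4% — pass (80% max)
Not all requirements met → denied.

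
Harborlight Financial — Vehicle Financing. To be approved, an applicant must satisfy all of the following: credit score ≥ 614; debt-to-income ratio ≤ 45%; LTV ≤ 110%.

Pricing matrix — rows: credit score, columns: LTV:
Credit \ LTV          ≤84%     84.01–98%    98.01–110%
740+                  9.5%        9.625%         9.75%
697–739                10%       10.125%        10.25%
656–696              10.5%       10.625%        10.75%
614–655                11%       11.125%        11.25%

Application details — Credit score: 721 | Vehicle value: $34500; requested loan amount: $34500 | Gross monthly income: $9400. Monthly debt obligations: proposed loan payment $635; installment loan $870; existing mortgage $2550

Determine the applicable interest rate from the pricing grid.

Credit score 721 ≥ 614; Total monthly debts = (635 + 870 + 2,550) = 4,055. DTI = 4,055/9,400 = 43.1% ≤ 45%
Loan-to-value = 34,500/34,500 = 100% — pass (110% max)
Row: 721 falls in 697–739. Column: 100% falls in 98.01–110%. Rate = 10.25%.

10.25%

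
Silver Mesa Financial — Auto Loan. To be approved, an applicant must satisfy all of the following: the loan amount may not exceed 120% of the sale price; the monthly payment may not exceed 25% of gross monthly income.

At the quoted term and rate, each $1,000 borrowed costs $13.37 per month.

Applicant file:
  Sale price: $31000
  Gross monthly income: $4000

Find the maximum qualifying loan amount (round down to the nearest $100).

$37,200

Payment cap: 25% × $4,000 = $1,000/month.
At $13.37 per $1,000, that supports 1,000/13.37 × 1,000 ≈ $74,794 → $74,700.
LTV cap: 120% × $31,000 = $37,200 → $37,200.
Binding constraint: loan-to-value.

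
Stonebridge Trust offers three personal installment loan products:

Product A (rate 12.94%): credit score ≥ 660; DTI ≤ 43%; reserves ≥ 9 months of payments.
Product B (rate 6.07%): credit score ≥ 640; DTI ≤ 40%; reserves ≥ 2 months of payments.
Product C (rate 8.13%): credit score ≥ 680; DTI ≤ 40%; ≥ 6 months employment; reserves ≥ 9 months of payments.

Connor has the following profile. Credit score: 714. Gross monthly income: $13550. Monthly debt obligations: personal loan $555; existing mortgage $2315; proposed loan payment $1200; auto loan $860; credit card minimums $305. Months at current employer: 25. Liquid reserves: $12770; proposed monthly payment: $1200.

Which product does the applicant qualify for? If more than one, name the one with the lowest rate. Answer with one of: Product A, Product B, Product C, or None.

Total debts = (555 + 2,315 + 1,200 + 860 + 305) = 5,235; DTI = 5,235/13,550 = 38.6%.
Reserves = 12,770/1,200 = 10.6 months.
Product A: score 714 ≥ 660; DTI 38.6% ≤ 43%; reserves 10.6 ≥ 9 mo → qualifies.
Product B: score 714 ≥ 640; DTI 38.6% ≤ 40%; reserves 10.6 ≥ 2 mo → qualifies.
Product C: score 714 ≥ 680; DTI 38.6% ≤ 40%; employment 25 ≥ 6 mo; reserves 10.6 ≥ 9 mo → qualifies.
Qualifying: Product A, Product B, Product C. Lowest rate is 6.07% → Product B.

Product B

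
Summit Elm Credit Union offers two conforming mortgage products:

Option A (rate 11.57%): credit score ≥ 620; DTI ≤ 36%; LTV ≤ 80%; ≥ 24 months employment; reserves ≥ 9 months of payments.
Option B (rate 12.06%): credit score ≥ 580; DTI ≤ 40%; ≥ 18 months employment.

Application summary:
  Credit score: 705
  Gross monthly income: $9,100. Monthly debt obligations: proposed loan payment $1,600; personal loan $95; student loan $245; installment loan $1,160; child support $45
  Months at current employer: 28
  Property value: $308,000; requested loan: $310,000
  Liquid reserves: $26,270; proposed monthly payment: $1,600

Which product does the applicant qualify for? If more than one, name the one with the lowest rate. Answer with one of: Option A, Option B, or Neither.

Total debts = (1,600 + 95 + 245 + 1,160 + 45) = 3,145; DTI = 3,145/9,100 = 34.6%.
LTV = 310,000/308,000 = 100.6%.
Reserves = 26,270/1,600 = 16.4 months.
Option A: score 705 ≥ 620; DTI 34.6% ≤ 36%; LTV 100.6% > 80%; employment 28 ≥ 24 mo; reserves 16.4 ≥ 9 mo → does not qualify.
Option B: score 705 ≥ 580; DTI 34.6% ≤ 40%; employment 28 ≥ 18 mo → qualifies.

Option B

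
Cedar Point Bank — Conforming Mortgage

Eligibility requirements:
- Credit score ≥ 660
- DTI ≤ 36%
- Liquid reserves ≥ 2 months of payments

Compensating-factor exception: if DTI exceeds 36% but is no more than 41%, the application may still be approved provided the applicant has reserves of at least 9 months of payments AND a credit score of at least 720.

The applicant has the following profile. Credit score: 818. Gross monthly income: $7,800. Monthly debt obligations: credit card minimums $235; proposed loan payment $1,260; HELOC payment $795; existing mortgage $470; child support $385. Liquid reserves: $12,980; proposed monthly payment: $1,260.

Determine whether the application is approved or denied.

Approved

Credit score 818 ≥ 660 (meets base)
Total debts = (235 + 1,260 + 795 + 470 + 385) = 3,145. DTI = 3,145/7,800 = 40.3% > 36% — standard DTI limit exceeded.
Liquid reserves cover 12,980/1,260 = 10.3 months — ≥ 2 required
DTI 40.3% is within the 36%–41% exception band; checking compensating factors.
Reserves 10.3 ≥ 9 months; credit score 818 ≥ 720.
Both override conditions satisfied; DTI exception granted.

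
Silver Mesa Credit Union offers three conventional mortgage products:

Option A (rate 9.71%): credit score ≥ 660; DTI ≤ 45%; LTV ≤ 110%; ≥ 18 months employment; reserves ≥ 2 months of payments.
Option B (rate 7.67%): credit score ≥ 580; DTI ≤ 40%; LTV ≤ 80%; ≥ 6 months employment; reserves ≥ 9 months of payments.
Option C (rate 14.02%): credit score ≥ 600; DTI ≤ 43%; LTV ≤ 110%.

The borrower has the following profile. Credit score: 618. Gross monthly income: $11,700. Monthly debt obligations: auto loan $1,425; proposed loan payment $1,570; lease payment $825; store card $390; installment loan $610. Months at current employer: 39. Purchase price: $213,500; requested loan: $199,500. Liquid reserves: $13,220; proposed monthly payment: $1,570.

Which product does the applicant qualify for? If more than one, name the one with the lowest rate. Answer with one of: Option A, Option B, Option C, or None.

Option C

Total debts = (1,425 + 1,570 + 825 + 390 + 610) = 4,820; DTI = 4,820/11,700 = 41.2%.
LTV = 199,500/213,500 = 93.4%.
Reserves = 13,220/1,570 = 8.4 months.
Option A: score 618 < 660; DTI 41.2% ≤ 45%; LTV 93.4% ≤ 110%; employment 39 ≥ 18 mo; reserves 8.4 ≥ 2 mo → does not qualify.
Option B: score 618 ≥ 580; DTI 41.2% > 40%; LTV 93.4% > 80%; employment 39 ≥ 6 mo; reserves 8.4 < 9 mo → does not qualify.
Option C: score 618 ≥ 600; DTI 41.2% ≤ 43%; LTV 93.4% ≤ 110% → qualifies.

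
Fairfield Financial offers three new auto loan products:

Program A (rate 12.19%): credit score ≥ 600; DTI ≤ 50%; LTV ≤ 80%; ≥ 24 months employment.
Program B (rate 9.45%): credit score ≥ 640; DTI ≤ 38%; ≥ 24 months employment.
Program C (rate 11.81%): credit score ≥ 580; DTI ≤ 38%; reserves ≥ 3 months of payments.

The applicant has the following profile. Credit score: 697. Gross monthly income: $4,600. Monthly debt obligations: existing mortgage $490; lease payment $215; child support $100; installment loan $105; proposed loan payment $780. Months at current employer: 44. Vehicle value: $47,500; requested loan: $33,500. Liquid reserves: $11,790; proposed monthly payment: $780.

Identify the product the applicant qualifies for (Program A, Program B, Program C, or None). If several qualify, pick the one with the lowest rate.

Total debts = (490 + 215 + 100 + 105 + 780) = 1,690; DTI = 1,690/4,600 = 36.7%.
LTV = 33,500/47,500 = 70.5%.
Reserves = 11,790/780 = 15.1 months.
Program A: score 697 ≥ 600; DTI 36.7% ≤ 50%; LTV 70.5% ≤ 80%; employment 44 ≥ 24 mo → qualifies.
Program B: score 697 ≥ 640; DTI 36.7% ≤ 38%; employment 44 ≥ 24 mo → qualifies.
Program C: score 697 ≥ 580; DTI 36.7% ≤ 38%; reserves 15.1 ≥ 3 mo → qualifies.
Qualifying: Program A, Program B, Program C. Lowest rate is 9.45% → Program B.

Program B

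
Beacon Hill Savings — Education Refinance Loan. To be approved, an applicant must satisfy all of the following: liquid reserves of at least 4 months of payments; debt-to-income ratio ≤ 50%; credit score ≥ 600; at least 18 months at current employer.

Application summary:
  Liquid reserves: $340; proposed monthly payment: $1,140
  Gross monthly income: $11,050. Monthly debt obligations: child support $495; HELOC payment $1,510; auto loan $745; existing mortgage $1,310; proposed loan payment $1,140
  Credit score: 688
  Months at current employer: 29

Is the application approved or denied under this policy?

Liquid reserves cover 340/1,140 = 0.3 months — < 4 required
Total monthly debts = (495 + 1,510 + 745 + 1,310 + 1,140) = 5,200. Debt-to-income = 5,200/11,050 = 47.1% — meets 50% limit
Credit score 688 ≥ 600 (meets)
Employment 29 ≥ 18 months
Fails on reserves.

Denied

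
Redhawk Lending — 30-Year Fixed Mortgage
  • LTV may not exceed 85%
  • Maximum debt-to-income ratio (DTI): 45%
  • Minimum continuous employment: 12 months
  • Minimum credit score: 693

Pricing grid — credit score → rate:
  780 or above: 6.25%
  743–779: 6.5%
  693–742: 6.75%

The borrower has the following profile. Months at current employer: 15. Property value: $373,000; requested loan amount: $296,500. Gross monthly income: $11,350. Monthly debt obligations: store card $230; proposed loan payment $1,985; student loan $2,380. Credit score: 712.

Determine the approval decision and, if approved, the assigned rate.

Approved at 6.75%

Credit score 712 ≥ 693 (meets minimum)
Employment 15 ≥ 12 months
LTV: 296,500 ÷ 373,000 = 79.5%, within 85% cap
Total monthly debts = (230 + 1,985 + 2,380) = 4,595. DTI: 4,595 ÷ 11,350 = 40.5%, within the 45% cap
All requirements met. Score 712 falls in the 693–742 tier → 6.75%.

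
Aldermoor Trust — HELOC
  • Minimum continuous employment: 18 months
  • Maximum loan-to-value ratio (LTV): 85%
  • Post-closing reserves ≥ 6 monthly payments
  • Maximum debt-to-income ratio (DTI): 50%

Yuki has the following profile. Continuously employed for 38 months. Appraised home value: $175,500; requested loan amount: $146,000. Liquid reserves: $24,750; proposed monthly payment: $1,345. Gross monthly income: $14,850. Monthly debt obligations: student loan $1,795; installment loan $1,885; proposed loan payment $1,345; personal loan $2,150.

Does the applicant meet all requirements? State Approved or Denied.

Employment 38 ≥ 18 months
LTV: 146,000 ÷ 175,500 = 83.2%, within 85% cap
Reserves = 24,750/1,345 = 18.4 months ≥ 6
Total monthly debts = (1,795 + 1,885 + 1,345 + 2,150) = 7,175. DTI: 7,175 ÷ 14,850 = 48.3%, within the 50% cap
All criteria satisfied.

Approved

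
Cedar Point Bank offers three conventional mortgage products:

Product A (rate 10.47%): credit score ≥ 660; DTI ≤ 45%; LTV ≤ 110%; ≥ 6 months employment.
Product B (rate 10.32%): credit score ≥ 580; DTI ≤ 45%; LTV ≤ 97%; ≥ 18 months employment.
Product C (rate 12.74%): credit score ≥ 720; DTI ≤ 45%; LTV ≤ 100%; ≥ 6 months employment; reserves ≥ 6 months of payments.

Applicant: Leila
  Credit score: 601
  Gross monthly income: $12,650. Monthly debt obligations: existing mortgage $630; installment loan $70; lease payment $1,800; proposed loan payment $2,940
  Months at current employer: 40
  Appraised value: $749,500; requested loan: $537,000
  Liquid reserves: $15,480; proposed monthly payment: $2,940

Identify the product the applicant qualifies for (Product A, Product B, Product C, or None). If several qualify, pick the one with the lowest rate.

Total debts = (630 + 70 + 1,800 + 2,940) = 5,440; DTI = 5,440/12,650 = 43%.
LTV = 537,000/749,500 = 71.6%.
Reserves = 15,480/2,940 = 5.3 months.
Product A: score 601 < 660; DTI 43% ≤ 45%; LTV 71.6% ≤ 110%; employment 40 ≥ 6 mo → does not qualify.
Product B: score 601 ≥ 580; DTI 43% ≤ 45%; LTV 71.6% ≤ 97%; employment 40 ≥ 18 mo → qualifies.
Product C: score 601 < 720; DTI 43% ≤ 45%; LTV 71.6% ≤ 100%; employment 40 ≥ 6 mo; reserves 5.3 < 6 mo → does not qualify.

Product B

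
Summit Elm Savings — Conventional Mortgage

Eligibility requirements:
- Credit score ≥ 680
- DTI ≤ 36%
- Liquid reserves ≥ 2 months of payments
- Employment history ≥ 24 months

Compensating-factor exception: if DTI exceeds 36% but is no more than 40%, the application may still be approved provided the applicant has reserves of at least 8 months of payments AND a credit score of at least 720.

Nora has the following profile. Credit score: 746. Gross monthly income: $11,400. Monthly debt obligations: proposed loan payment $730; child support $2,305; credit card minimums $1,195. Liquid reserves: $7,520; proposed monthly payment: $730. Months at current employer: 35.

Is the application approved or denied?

Credit score 746 ≥ 680 (meets base)
Total debts = (730 + 2,305 + 1,195) = 4,230. DTI = 4,230/11,400 = 37.1% > 36% — standard DTI limit exceeded.
Liquid reserves cover 7,520/730 = 10.3 months — ≥ 2 required
Employment 35 ≥ 24 months
DTI 37.1% is within the 36%–40% exception band; checking compensating factors.
Reserves 10.3 ≥ 8 months; credit score 746 ≥ 720.
Both compensating conditions met → exception applies.

Approved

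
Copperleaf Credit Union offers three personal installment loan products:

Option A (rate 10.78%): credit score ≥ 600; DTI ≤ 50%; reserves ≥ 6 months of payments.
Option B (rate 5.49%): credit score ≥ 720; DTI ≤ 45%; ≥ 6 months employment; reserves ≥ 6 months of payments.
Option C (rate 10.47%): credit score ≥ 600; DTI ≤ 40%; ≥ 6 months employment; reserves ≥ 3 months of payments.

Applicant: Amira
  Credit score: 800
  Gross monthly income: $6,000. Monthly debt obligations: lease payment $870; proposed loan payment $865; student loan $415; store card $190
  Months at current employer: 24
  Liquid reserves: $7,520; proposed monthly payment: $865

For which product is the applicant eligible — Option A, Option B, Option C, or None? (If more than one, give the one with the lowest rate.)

Total debts = (870 + 865 + 415 + 190) = 2,340; DTI = 2,340/6,000 = 39%.
Reserves = 7,520/865 = 8.7 months.
Option A: score 800 ≥ 600; DTI 39% ≤ 50%; reserves 8.7 ≥ 6 mo → qualifies.
Option B: score 800 ≥ 720; DTI 39% ≤ 45%; employment 24 ≥ 6 mo; reserves 8.7 ≥ 6 mo → qualifies.
Option C: score 800 ≥ 600; DTI 39% ≤ 40%; employment 24 ≥ 6 mo; reserves 8.7 ≥ 3 mo → qualifies.
Qualifying: Option A, Option B, Option C. Lowest rate is 5.49% → Option B.

Option B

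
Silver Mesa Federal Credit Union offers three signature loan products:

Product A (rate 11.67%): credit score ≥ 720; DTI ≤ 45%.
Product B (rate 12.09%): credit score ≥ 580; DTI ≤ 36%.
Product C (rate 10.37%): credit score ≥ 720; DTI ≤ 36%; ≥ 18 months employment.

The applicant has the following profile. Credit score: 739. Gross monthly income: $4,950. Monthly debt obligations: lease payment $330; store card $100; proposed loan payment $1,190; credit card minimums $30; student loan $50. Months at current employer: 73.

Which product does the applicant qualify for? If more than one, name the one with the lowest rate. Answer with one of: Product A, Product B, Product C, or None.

Product C

Total debts = (330 + 100 + 1,190 + 30 + 50) = 1,700; DTI = 1,700/4,950 = 34.3%.
Product A: score 739 ≥ 720; DTI 34.3% ≤ 45% → qualifies.
Product B: score 739 ≥ 580; DTI 34.3% ≤ 36% → qualifies.
Product C: score 739 ≥ 720; DTI 34.3% ≤ 36%; employment 73 ≥ 18 mo → qualifies.
Qualifying: Product A, Product B, Product C. Lowest rate is 10.37% → Product C.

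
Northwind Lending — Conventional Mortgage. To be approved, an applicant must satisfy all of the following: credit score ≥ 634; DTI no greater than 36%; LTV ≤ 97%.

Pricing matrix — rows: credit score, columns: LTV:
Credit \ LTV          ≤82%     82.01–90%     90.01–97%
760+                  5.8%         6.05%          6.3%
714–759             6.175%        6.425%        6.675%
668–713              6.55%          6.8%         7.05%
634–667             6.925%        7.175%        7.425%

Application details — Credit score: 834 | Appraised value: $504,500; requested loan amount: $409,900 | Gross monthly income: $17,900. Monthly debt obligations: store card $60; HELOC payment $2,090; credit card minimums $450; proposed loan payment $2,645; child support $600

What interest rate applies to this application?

Credit score 834 ≥ 634; Total monthly debts = (60 + 2,090 + 450 + 2,645 + 600) = 5,845. DTI: 5,845 ÷ 17,900 = 32.7%, within the 36% cap
LTV: 409,900 ÷ 504,500 = 81.2%, within 97% cap
Credit 834 → row 760+; LTV 81.2% → column ≤82%. Grid cell → 5.8%.

5.8%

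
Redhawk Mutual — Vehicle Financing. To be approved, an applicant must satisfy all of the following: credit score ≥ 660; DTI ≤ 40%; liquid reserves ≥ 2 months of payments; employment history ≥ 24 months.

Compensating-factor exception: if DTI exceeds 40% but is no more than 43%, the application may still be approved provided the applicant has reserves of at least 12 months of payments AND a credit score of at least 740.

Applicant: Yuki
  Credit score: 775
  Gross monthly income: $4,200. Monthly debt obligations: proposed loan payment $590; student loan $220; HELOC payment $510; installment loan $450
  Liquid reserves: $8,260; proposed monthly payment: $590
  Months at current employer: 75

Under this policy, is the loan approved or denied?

Credit score 775 ≥ 660 (meets base)
Total debts = (590 + 220 + 510 + 450) = 1,770. DTI = 1,770/4,200 = 42.1% > 40% — standard DTI limit exceeded.
Reserves = 8,260/590 = 14.0 months ≥ 2
Employment 75 ≥ 24 months
42.1% falls in the override range (40%–43%), so the compensating-factor test applies.
Override check — reserves: 14.0 mo (ok); score: 775 (ok).
Both compensating conditions met → exception applies.

Approved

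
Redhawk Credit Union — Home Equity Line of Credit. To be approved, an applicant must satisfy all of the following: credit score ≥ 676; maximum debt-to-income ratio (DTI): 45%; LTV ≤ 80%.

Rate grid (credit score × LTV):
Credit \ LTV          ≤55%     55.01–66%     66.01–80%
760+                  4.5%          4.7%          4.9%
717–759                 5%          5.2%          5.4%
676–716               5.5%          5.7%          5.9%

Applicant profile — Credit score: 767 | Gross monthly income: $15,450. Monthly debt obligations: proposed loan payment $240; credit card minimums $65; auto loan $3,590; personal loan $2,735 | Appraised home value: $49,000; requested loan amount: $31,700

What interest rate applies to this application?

Credit score 767 ≥ 676; Total monthly debts = (240 + 65 + 3,590 + 2,735) = 6,630. DTI: 6,630 ÷ 15,450 = 42.9%, within the 45% cap
LTV: 31,700 ÷ 49,000 = 64.7%, within 80% cap
Score 767 is in the 760+ band; LTV 64.7% is in the 55.01–66% band → 4.7%.

4.7%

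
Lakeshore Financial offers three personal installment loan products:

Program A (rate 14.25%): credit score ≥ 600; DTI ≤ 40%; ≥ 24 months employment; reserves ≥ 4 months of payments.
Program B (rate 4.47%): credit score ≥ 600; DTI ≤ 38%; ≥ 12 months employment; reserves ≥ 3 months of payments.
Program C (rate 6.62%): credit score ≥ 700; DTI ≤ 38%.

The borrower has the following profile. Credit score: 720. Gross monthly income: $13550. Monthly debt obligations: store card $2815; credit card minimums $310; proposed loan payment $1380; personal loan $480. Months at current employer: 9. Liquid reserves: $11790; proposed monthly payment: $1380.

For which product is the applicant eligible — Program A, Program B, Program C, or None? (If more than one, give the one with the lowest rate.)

Total debts = (2,815 + 310 + 1,380 + 480) = 4,985; DTI = 4,985/13,550 = 36.8%.
Reserves = 11,790/1,380 = 8.5 months.
Program A: score 720 ≥ 600; DTI 36.8% ≤ 40%; employment 9 < 24 mo; reserves 8.5 ≥ 4 mo → does not qualify.
Program B: score 720 ≥ 600; DTI 36.8% ≤ 38%; employment 9 < 12 mo; reserves 8.5 ≥ 3 mo → does not qualify.
Program C: score 720 ≥ 700; DTI 36.8% ≤ 38% → qualifies.

Program C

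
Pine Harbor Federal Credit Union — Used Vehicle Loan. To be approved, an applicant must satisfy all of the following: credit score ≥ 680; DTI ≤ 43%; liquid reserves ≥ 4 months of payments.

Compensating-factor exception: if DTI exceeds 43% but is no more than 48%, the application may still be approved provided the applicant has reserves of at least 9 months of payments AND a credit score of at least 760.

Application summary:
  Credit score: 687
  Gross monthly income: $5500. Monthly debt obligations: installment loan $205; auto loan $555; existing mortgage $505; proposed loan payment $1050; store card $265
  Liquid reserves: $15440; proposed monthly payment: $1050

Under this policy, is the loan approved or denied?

Denied

Credit score 687 ≥ 680 (meets base)
Total debts = (205 + 555 + 505 + 1,050 + 265) = 2,580. DTI = 2,580/5,500 = 46.9% > 43% — standard DTI limit exceeded.
Liquid reserves cover 15,440/1,050 = 14.7 months — ≥ 4 required
DTI 46.9% is within the 43%–48% exception band; checking compensating factors.
Reserves 14.7 ≥ 9 months; credit score 687 < 760.
Override conditions not both satisfied; exception does not apply.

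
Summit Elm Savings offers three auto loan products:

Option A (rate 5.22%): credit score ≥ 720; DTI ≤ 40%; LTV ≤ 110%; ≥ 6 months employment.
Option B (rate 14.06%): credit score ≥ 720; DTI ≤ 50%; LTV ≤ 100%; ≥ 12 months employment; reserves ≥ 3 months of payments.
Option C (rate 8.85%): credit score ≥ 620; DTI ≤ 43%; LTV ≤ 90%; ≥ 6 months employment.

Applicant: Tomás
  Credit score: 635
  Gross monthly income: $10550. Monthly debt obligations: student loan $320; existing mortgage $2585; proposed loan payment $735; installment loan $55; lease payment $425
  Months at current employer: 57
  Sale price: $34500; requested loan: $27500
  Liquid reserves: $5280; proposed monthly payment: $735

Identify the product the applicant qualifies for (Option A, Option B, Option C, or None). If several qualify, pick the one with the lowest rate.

Option C

Total debts = (320 + 2,585 + 735 + 55 + 425) = 4,120; DTI = 4,120/10,550 = 39.1%.
LTV = 27,500/34,500 = 79.7%.
Reserves = 5,280/735 = 7.2 months.
Option A: score 635 < 720; DTI 39.1% ≤ 40%; LTV 79.7% ≤ 110%; employment 57 ≥ 6 mo → does not qualify.
Option B: score 635 < 720; DTI 39.1% ≤ 50%; LTV 79.7% ≤ 100%; employment 57 ≥ 12 mo; reserves 7.2 ≥ 3 mo → does not qualify.
Option C: score 635 ≥ 620; DTI 39.1% ≤ 43%; LTV 79.7% ≤ 90%; employment 57 ≥ 6 mo → qualifies.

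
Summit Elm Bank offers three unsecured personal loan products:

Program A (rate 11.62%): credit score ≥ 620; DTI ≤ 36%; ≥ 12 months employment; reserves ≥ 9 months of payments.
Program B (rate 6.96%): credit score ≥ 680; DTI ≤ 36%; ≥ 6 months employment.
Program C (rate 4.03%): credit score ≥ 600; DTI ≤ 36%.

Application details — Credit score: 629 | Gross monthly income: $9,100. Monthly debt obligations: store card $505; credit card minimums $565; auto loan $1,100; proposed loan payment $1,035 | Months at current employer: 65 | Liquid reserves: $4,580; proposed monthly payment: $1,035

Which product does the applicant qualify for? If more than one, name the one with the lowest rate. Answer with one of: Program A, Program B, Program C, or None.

Program C

Total debts = (505 + 565 + 1,100 + 1,035) = 3,205; DTI = 3,205/9,100 = 35.2%.
Reserves = 4,580/1,035 = 4.4 months.
Program A: score 629 ≥ 620; DTI 35.2% ≤ 36%; employment 65 ≥ 12 mo; reserves 4.4 < 9 mo → does not qualify.
Program B: score 629 < 680; DTI 35.2% ≤ 36%; employment 65 ≥ 6 mo → does not qualify.
Program C: score 629 ≥ 600; DTI 35.2% ≤ 36% → qualifies.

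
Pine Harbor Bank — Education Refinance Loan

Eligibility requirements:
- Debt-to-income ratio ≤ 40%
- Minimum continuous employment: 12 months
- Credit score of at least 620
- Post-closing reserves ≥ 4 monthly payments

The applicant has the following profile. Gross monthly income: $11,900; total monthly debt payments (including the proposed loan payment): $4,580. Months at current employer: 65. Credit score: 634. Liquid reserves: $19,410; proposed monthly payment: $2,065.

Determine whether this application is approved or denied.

Approved

DTI = 4,580/11,900 = 38.5% ≤ 40%
Employment 65 ≥ 12 months
Credit score 634 ≥ 620 (meets)
Liquid reserves cover 19,410/2,065 = 9.4 months — ≥ 4 required
All criteria satisfied.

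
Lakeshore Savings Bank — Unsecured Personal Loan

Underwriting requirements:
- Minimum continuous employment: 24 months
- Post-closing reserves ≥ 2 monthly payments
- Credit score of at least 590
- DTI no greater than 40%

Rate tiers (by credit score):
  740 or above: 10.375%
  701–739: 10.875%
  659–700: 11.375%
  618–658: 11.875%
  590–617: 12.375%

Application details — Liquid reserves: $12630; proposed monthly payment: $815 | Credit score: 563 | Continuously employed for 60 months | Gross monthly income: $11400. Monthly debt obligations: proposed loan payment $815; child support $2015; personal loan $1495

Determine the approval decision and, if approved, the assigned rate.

Denied

Credit score 563 < 590 (below minimum)
Reserves: 12,630 ÷ 815 = 15.5 months (meets 2-month minimum)
Employment 60 ≥ 24 months
Total monthly debts = (815 + 2,015 + 1,495) = 4,325. Debt-to-income = 4,325/11,400 = 37.9% — meets 40% limit
Not all requirements met → denied.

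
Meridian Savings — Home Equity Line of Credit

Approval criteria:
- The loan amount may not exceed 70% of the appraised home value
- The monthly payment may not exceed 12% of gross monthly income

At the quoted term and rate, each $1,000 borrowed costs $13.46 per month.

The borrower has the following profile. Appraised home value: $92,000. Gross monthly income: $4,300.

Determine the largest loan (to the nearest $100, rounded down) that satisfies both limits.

Payment cap: 12% × $4,300 = $516/month.
At $13.46 per $1,000, that supports 516/13.46 × 1,000 ≈ $38,335 → $38,300.
LTV cap: 70% × $92,000 = $64,400 → $64,400.
Binding constraint: payment-to-income.

$38,300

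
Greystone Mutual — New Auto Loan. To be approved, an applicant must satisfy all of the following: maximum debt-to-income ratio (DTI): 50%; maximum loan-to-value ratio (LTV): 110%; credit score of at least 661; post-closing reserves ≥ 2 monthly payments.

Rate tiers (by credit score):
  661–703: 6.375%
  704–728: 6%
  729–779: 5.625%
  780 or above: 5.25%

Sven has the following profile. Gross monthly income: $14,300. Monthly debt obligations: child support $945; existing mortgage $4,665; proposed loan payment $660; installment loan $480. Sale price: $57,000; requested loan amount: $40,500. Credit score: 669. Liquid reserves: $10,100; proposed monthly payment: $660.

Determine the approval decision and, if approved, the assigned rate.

Credit score 669 ≥ 661 (meets minimum)
Liquid reserves cover 10,100/660 = 15.3 months — ≥ 2 required
LTV = 40,500/57,000 = 71.1% ≤ 110%
Total monthly debts = (945 + 4,665 + 660 + 480) = 6,750. DTI: 6,750 ÷ 14,300 = 47.2%, within the 50% cap
All requirements met. Score 669 falls in the 661–703 tier → 6.375%.

Approved at 6.375%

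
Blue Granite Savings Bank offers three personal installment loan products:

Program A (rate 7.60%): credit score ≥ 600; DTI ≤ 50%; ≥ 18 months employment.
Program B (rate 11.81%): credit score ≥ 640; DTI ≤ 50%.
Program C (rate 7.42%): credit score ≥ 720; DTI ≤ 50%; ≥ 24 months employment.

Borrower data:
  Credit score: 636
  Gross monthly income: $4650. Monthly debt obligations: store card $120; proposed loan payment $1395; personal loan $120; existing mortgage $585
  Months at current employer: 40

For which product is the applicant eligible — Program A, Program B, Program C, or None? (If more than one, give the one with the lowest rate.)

Total debts = (120 + 1,395 + 120 + 585) = 2,220; DTI = 2,220/4,650 = 47.7%.
Program A: score 636 ≥ 600; DTI 47.7% ≤ 50%; employment 40 ≥ 18 mo → qualifies.
Program B: score 636 < 640; DTI 47.7% ≤ 50% → does not qualify.
Program C: score 636 < 720; DTI 47.7% ≤ 50%; employment 40 ≥ 24 mo → does not qualify.

Program A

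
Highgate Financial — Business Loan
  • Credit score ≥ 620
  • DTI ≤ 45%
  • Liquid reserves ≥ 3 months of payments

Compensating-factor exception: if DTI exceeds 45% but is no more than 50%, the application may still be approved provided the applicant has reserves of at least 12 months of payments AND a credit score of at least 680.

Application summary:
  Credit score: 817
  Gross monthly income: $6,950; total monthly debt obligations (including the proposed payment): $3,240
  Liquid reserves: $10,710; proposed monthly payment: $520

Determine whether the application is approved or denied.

Approved

Credit score 817 ≥ 620 (meets base)
DTI = 3,240/6,950 = 46.6% > 45% — standard DTI limit exceeded.
Reserves: 10,710 ÷ 520 = 20.6 months (meets 3-month minimum)
46.6% falls in the override range (45%–50%), so the compensating-factor test applies.
Override check — reserves: 20.6 mo (ok); score: 817 (ok).
Both override conditions satisfied; DTI exception granted.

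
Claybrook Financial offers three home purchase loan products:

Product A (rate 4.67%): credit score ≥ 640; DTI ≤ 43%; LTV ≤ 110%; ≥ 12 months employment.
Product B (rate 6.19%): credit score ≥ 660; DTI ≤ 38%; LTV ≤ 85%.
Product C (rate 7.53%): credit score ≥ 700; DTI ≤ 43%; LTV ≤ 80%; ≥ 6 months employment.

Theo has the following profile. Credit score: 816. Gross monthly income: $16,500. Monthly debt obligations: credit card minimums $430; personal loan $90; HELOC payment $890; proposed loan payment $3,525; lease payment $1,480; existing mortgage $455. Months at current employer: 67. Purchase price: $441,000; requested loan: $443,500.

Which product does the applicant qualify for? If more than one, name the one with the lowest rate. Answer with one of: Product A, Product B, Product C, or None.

Total debts = (430 + 90 + 890 + 3,525 + 1,480 + 455) = 6,870; DTI = 6,870/16,500 = 41.6%.
LTV = 443,500/441,000 = 100.6%.
Product A: score 816 ≥ 640; DTI 41.6% ≤ 43%; LTV 100.6% ≤ 110%; employment 67 ≥ 12 mo → qualifies.
Product B: score 816 ≥ 660; DTI 41.6% > 38%; LTV 100.6% > 85% → does not qualify.
Product C: score 816 ≥ 700; DTI 41.6% ≤ 43%; LTV 100.6% > 80%; employment 67 ≥ 6 mo → does not qualify.

Product A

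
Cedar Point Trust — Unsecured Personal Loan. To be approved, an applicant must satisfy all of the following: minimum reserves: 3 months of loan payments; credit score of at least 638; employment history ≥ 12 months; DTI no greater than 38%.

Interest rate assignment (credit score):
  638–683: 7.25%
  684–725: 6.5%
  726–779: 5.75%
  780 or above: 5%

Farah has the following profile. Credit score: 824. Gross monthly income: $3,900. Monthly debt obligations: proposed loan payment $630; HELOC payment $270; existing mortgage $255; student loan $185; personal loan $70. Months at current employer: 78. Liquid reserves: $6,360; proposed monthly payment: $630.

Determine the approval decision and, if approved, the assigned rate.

Credit score 824 ≥ 638 (meets minimum)
Employment 78 ≥ 12 months
Total monthly debts = (630 + 270 + 255 + 185 + 70) = 1,410. DTI = 1,410/3,900 = 36.2% ≤ 38%
Liquid reserves cover 6,360/630 = 10.1 months — ≥ 3 required
All requirements met. Score 824 falls in the 780 or above tier → 5%.

Approved at 5%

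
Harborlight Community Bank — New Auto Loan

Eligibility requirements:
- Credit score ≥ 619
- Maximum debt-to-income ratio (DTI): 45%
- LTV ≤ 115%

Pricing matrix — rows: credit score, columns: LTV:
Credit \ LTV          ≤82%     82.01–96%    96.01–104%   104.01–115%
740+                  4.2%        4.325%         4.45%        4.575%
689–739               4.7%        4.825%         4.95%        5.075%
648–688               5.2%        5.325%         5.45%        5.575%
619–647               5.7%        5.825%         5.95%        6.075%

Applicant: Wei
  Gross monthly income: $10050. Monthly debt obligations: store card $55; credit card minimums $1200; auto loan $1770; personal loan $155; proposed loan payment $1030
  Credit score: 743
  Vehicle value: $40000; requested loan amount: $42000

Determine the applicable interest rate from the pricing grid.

4.575%

Credit score 743 ≥ 619; Total monthly debts = (55 + 1,200 + 1,770 + 155 + 1,030) = 4,210. DTI = 4,210/10,050 = 41.9% ≤ 45%
LTV = 42,000/40,000 = 105% ≤ 115%
Credit 743 → row 740+; LTV 105% → column 104.01–115%. Grid cell → 4.575%.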